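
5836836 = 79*73884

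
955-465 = 490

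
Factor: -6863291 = -1*17^1*487^1*829^1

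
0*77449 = 0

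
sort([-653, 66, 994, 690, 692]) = [-653, 66, 690, 692, 994]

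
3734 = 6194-2460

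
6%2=0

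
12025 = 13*925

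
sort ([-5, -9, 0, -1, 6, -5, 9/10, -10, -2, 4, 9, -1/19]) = [-10, -9, -5, -5, -2, -1, -1/19, 0, 9/10, 4, 6, 9]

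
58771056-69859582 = -11088526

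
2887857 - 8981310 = -6093453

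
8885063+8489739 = 17374802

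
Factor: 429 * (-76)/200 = -1 * 2^(-1) * 3^1 * 5^(-2) * 11^1 * 13^1 * 19^1 = -8151/50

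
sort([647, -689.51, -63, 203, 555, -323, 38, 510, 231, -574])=[-689.51, -574, -323, -63, 38, 203, 231, 510, 555, 647]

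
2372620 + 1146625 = 3519245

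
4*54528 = 218112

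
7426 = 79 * 94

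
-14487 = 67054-81541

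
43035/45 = 2869/3 ≈ 956.33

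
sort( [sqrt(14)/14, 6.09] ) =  [sqrt(14)/14, 6.09] 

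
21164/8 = 2645 + 1/2 = 2645.50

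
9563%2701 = 1460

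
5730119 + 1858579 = 7588698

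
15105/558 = 27 + 13/186 ≈ 27.07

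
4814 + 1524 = 6338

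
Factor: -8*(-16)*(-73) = -1*2^7*73^1 = -9344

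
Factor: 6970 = 2^1*5^1*17^1*41^1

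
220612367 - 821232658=-600620291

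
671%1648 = 671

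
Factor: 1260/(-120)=-1*2^(-1)*3^1*7^1=-21/2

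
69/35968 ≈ 0.00192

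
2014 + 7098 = 9112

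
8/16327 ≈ 0.000490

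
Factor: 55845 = 3^2*5^1*17^1*73^1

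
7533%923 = 149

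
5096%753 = 578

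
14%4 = 2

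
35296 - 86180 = -50884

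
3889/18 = 216 + 1/18 ≈ 216.06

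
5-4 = 1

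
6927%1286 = 497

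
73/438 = 1/6 ≈ 0.167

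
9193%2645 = 1258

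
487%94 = 17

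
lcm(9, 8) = 72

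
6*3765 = 22590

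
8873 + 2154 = 11027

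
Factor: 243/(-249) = -1*3^4*83^(-1) = -81/83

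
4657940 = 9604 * 485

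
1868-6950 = -5082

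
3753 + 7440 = 11193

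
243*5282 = 1283526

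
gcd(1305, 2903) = 1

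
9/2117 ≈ 0.00425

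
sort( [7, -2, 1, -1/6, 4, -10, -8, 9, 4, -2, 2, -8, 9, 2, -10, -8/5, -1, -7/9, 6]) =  [-10, -10, -8, -8, -2, -2, -8/5, -1, -7/9, -1/6, 1, 2, 2, 4, 4, 6, 7, 9, 9]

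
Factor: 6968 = 2^3*13^1*67^1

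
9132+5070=14202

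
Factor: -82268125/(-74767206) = 2^(-1)*3^(-1)*5^4*23^1*53^(-1)*59^1*97^1*235117^(-1)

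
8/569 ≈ 0.0141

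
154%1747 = 154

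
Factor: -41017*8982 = -1*2^1*3^2*499^1*41017^1 = -368414694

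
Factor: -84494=-1*2^1*83^1*509^1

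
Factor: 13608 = 2^3*3^5*7^1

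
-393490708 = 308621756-702112464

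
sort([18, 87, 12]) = [12, 18, 87]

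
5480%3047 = 2433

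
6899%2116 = 551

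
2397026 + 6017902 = 8414928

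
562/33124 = 281/16562 ≈ 0.0170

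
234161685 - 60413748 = 173747937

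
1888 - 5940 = -4052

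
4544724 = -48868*(-93)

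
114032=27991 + 86041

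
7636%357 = 139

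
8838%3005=2828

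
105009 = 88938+16071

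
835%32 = 3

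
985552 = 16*61597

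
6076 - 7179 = -1103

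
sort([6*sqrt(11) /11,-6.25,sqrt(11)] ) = [-6.25,6*sqrt(11) /11,sqrt(11)] 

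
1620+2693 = 4313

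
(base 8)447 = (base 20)ef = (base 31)9g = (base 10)295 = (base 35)8f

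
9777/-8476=-1 - 1301/8476 ≈ -1.15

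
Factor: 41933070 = 2^1*3^2*5^1*53^1*59^1*149^1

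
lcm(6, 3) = 6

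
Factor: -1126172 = -1*2^2*23^1*12241^1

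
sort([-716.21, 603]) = [-716.21, 603]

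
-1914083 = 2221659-4135742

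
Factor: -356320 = -1*2^5*5^1*17^1*131^1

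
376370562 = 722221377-345850815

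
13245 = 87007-73762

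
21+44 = 65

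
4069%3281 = 788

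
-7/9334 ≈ -0.000750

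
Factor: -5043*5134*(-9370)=2^2*3^1*5^1*17^1*41^2*151^1*937^1=242596439940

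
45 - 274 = -229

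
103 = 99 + 4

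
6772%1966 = 874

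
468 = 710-242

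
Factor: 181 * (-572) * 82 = -1 * 2^3 * 11^1 * 13^1 * 41^1 * 181^1 = -8489624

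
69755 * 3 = 209265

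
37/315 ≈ 0.117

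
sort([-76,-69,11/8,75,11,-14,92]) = [-76,-69,-14,11/8,11,75,92]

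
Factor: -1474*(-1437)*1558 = 2^2*3^1*11^1*19^1*41^1*67^1*479^1 = 3300059004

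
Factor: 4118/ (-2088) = -1*2^ (-2)*3^ (-2)*71^1 = -71/36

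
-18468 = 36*(-513)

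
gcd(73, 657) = 73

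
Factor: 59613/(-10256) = -1 * 2^(-4) * 3^1 * 31^1 = -93/16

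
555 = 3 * 185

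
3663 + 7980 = 11643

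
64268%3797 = 3516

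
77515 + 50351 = 127866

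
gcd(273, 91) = 91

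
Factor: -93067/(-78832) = 2^(-4) * 379^(-1) * 7159^1 = 7159/6064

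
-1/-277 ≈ 0.00361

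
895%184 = 159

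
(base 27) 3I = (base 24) 43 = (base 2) 1100011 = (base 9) 120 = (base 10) 99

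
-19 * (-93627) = 1778913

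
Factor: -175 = -1 * 5^2 * 7^1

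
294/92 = 147/46 ≈ 3.20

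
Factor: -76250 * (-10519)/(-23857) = -1 * 2^1 * 5^4 * 61^1 * 67^1 * 157^1 * 23857^(-1) = -802073750/23857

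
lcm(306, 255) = 1530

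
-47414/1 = -47414 = -47414.00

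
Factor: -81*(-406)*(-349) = -1*2^1*3^4*7^1*29^1*349^1 = -11477214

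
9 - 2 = 7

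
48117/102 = 471 + 25/34 ≈ 471.74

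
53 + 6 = 59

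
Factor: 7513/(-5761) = -1 * 7^(-1) * 11^1 * 683^1 * 823^(-1)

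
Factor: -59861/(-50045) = 5^(-1)*31^1*1931^1*10009^(-1)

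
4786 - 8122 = -3336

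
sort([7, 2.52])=[2.52, 7]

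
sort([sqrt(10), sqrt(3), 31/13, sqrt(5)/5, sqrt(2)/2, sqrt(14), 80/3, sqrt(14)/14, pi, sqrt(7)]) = [sqrt(14)/14, sqrt(5)/5, sqrt(2)/2, sqrt(3), 31/13, sqrt(7), pi, sqrt(10), sqrt(14), 80/3]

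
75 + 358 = 433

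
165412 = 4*41353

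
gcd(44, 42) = 2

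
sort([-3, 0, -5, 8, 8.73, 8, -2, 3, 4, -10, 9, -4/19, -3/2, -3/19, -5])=[-10, -5, -5, -3, -2, -3/2, -4/19, -3/19, 0, 3, 4, 8, 8, 8.73, 9]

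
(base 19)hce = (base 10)6379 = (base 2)1100011101011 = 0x18eb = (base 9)8667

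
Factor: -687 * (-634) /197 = 2^1 * 3^1 * 197^(-1) * 229^1 * 317^1 = 435558/197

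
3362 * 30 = 100860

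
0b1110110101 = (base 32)tl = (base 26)1ad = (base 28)15p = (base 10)949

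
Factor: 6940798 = 2^1*67^1*51797^1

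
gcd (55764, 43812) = 36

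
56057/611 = 91 + 456/611 ≈ 91.75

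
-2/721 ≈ -0.00277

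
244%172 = 72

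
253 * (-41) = -10373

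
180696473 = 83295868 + 97400605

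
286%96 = 94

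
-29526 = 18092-47618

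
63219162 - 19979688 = 43239474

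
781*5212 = 4070572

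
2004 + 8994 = 10998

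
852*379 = 322908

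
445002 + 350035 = 795037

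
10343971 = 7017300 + 3326671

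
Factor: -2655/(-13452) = 2^(-2) * 3^1 * 5^1 * 19^(-1) = 15/76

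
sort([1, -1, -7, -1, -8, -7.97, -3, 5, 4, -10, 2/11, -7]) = [-10, -8, -7.97, -7, -7, -3, -1, -1, 2/11, 1, 4, 5]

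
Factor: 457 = 457^1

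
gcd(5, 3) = 1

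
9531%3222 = 3087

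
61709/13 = 4746+11/13 ≈ 4746.85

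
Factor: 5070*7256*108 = 2^6*3^4*5^1*13^2*907^1 = 3973095360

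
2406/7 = 343 + 5/7 ≈ 343.71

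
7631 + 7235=14866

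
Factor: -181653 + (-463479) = -1*2^2*3^1*37^1*1453^1 = -645132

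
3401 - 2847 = 554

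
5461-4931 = 530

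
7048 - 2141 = 4907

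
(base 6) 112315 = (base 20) 1413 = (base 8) 22627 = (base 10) 9623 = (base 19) 17c9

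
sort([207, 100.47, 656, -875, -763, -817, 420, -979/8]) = [-875, -817, -763, -979/8, 100.47, 207, 420, 656]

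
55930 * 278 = 15548540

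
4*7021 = 28084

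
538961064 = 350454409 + 188506655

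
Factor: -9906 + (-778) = -1 * 2^2 * 2671^1 = -10684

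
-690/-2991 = 230/997 ≈ 0.231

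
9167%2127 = 659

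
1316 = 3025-1709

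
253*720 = 182160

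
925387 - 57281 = 868106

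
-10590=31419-42009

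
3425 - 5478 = -2053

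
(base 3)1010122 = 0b1100111011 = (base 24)1ab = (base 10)827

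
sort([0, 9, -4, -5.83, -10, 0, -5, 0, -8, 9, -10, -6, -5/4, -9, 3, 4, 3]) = [-10, -10, -9, -8, -6, -5.83, -5, -4, -5/4, 0, 0, 0, 3, 3, 4, 9, 9]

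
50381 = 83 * 607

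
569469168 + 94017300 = 663486468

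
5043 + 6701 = 11744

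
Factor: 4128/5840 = 2^1 * 3^1 * 5^(-1) * 43^1 * 73^(-1) = 258/365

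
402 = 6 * 67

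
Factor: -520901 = -1 * 47^1 * 11083^1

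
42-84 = -42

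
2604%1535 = 1069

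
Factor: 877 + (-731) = 2^1 * 73^1 = 146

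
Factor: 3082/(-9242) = -1*23^1*67^1*4621^(-1) = -1541/4621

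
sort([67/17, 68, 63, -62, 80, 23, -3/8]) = [-62, -3/8, 67/17, 23, 63, 68, 80]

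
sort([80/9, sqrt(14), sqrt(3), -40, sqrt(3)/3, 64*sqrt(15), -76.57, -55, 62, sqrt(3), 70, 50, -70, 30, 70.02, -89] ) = [-89, -76.57, -70, -55, -40, sqrt(3)/3, sqrt(3), sqrt(3), sqrt(14), 80/9, 30, 50, 62, 70, 70.02, 64*sqrt(15)] 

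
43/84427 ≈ 0.000509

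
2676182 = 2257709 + 418473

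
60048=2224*27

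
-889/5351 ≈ -0.166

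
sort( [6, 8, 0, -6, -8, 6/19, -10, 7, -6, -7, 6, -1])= [-10, -8, -7, -6, -6, -1, 0, 6/19, 6, 6, 7, 8]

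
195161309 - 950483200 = -755321891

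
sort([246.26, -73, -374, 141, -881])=[-881, -374, -73, 141, 246.26]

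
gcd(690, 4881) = 3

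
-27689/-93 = 297 + 68/93 ≈ 297.73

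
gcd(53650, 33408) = 58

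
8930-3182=5748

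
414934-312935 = 101999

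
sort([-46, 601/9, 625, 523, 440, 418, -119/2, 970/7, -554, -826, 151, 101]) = [-826, -554, -119/2, -46, 601/9, 101, 970/7, 151, 418, 440, 523, 625]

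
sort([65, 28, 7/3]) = [7/3, 28, 65]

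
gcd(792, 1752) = 24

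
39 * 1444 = 56316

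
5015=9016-4001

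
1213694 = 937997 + 275697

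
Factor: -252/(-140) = 3^2*5^(-1) = 9/5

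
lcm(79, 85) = 6715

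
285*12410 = 3536850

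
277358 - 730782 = -453424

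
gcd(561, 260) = 1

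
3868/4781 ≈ 0.809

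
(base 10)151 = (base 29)56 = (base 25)61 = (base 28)5b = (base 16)97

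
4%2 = 0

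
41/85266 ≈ 0.000481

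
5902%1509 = 1375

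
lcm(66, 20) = 660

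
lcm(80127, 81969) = 7131303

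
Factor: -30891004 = -1*2^2*31^1*37^1*6733^1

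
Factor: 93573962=2^1 * 37^1 * 317^1 * 3989^1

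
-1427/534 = -2 - 359/534 ≈ -2.67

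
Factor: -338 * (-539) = 2^1 * 7^2 * 11^1 * 13^2 = 182182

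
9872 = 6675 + 3197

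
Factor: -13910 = -1*2^1*5^1*13^1*107^1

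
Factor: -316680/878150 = -1*2^2*3^1*5^(-1)*29^1*193^(-1) = -348/965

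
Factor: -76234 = -1*2^1*47^1*811^1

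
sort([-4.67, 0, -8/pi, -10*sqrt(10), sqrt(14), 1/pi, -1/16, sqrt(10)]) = [-10*sqrt(10), -4.67, -8/pi, -1/16, 0, 1/pi, sqrt(10), sqrt(14)]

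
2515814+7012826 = 9528640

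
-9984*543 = -5421312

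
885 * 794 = 702690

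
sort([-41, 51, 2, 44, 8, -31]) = [-41, -31, 2, 8, 44, 51]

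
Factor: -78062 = -1*2^1*23^1*1697^1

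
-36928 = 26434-63362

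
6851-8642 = -1791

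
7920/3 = 2640 = 2640.00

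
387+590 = 977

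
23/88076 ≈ 0.000261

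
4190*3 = 12570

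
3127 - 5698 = -2571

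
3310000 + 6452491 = 9762491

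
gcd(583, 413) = 1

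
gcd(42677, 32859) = 1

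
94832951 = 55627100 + 39205851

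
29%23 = 6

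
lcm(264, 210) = 9240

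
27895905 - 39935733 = -12039828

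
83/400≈0.208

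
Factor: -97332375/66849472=-1*2^(-6)*3^1*5^3*7^2*103^(-1)*5297^1*10141^(-1)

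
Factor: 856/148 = 2^1 * 37^(-1) * 107^1 = 214/37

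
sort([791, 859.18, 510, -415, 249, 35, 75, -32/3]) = [-415, -32/3, 35, 75, 249, 510, 791, 859.18]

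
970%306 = 52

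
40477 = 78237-37760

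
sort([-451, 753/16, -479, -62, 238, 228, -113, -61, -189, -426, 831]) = [-479, -451, -426, -189, -113, -62, -61, 753/16, 228, 238, 831]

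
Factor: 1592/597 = 2^3*3^(-1) = 8/3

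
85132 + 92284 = 177416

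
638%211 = 5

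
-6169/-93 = 199/3 ≈ 66.33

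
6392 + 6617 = 13009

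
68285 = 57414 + 10871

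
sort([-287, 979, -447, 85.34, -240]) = [-447, -287, -240, 85.34, 979]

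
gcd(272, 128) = 16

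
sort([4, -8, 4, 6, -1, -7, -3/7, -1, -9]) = [-9, -8, -7, -1, -1, -3/7, 4, 4, 6]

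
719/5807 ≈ 0.124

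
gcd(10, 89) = 1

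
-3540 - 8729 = -12269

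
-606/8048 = -303/4024 ≈ -0.0753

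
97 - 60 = 37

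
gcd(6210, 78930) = 90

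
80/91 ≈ 0.879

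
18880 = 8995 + 9885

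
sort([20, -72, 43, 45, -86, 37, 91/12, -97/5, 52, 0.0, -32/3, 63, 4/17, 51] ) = [-86, -72, -97/5, -32/3, 0.0, 4/17, 91/12, 20, 37, 43, 45, 51, 52, 63] 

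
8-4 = 4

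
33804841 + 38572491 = 72377332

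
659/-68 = -9 - 47/68≈-9.69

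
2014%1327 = 687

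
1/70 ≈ 0.0143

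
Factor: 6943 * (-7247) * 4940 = -1 * 2^2 * 5^1 * 13^1 * 19^1 * 53^1 * 131^1 * 7247^1 = -248560649740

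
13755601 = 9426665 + 4328936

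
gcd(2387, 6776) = 77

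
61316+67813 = 129129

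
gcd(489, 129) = 3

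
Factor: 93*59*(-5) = -1*3^1*5^1*31^1*59^1 = -27435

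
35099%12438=10223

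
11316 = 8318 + 2998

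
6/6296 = 3/3148 ≈ 0.000953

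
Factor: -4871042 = -1*2^1*11^1*221411^1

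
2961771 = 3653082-691311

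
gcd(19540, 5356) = 4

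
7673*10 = 76730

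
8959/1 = 8959 = 8959.00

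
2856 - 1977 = 879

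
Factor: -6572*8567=-1*2^2*13^1*31^1*53^1*659^1=-56302324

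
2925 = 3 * 975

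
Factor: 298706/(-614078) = -1 * 233^1 * 479^(-1) = -233/479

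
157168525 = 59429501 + 97739024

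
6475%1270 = 125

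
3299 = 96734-93435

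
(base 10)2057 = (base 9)2735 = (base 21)4dk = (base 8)4011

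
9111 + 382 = 9493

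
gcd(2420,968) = 484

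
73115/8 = 9139 + 3/8 ≈ 9139.38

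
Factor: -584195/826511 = -1 * 5^1 * 7^(-1) * 31^1 * 71^(-1) * 1663^(-1) * 3769^1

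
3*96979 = 290937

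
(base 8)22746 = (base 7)40200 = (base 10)9702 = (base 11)7320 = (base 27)d89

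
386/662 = 193/331 ≈ 0.583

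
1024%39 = 10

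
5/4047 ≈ 0.00124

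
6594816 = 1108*5952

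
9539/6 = 1589 + 5/6 ≈ 1589.83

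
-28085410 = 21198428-49283838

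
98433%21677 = 11725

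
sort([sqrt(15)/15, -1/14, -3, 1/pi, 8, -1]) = [-3, -1, -1/14, sqrt(15)/15, 1/pi, 8]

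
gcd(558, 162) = 18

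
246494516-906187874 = -659693358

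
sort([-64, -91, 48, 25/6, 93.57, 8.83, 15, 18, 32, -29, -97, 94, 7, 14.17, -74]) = [-97, -91, -74, -64, -29, 25/6, 7, 8.83, 14.17, 15, 18, 32, 48, 93.57, 94]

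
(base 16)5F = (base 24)3N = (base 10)95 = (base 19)50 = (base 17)5A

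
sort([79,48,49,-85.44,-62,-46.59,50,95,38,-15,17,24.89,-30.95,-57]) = [-85.44,-62,-57,-46.59,-30.95,-15,17,24.89,38,48,49,50,79,95]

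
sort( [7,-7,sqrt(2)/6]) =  [-7,sqrt(2)/6,7]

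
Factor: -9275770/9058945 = -1*2^1*132511^1*258827^(-1) = -265022/258827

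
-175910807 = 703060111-878970918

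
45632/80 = 570+2/5 = 570.40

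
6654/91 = 73+11/91 ≈ 73.12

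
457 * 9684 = 4425588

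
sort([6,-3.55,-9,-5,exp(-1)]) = [-9,-5,-3.55,exp(-1),6]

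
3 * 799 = 2397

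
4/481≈0.00832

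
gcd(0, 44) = 44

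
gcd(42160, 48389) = 1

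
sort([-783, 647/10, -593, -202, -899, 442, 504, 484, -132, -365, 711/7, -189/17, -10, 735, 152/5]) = [-899, -783, -593, -365, -202, -132, -189/17, -10, 152/5, 647/10, 711/7, 442, 484, 504, 735]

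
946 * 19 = 17974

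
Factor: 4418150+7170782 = 2^2*701^1*4133^1 = 11588932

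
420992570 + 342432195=763424765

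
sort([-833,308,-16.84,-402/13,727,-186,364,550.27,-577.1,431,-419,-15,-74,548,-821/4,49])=[-833,-577.1,-419,-821/4,-186,-74,-402/13,-16.84,-15,49,308,364,431,548,550.27,727]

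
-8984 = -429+-8555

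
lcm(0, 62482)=0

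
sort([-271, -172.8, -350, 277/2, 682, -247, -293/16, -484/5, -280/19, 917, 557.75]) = [-350, -271, -247, -172.8, -484/5, -293/16, -280/19, 277/2, 557.75, 682, 917]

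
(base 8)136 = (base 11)86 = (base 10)94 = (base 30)34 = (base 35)2o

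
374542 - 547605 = -173063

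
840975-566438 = 274537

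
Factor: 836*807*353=2^2*3^1*11^1*19^1*269^1*353^1=238152156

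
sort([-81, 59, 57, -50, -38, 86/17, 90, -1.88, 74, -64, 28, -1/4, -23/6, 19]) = [-81, -64, -50, -38, -23/6, -1.88, -1/4, 86/17, 19, 28, 57, 59, 74, 90]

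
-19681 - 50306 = -69987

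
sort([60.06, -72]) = [-72, 60.06]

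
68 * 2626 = 178568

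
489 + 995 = 1484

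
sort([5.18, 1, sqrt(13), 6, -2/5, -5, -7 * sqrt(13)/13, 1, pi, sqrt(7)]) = [-5, -7 * sqrt(13)/13, -2/5, 1, 1, sqrt(7), pi, sqrt(13), 5.18, 6]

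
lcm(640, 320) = 640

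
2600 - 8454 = -5854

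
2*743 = 1486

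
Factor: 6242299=7^1 * 557^1 * 1601^1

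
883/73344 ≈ 0.0120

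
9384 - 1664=7720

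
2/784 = 1/392 ≈ 0.00255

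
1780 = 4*445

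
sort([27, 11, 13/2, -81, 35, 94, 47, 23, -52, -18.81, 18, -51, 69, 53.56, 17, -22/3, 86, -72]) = [-81, -72, -52, -51, -18.81, -22/3, 13/2, 11, 17, 18, 23, 27, 35, 47, 53.56, 69, 86, 94]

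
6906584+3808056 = 10714640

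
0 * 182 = 0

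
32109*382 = 12265638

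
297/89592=99/29864 ≈ 0.00332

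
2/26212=1/13106 ≈ 0.0000763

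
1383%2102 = 1383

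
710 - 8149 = -7439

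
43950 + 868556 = 912506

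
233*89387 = 20827171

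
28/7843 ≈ 0.00357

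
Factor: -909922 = -1*2^1*13^1*79^1*443^1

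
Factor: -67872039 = -1 * 3^1 * 1997^1 * 11329^1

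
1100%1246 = 1100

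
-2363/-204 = 11 + 7/12≈11.58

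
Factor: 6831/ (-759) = -1 * 3^2 = -9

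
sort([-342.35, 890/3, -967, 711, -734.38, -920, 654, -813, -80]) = [-967, -920, -813, -734.38, -342.35, -80, 890/3, 654, 711]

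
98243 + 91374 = 189617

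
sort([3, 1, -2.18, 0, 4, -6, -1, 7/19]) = [-6, -2.18, -1, 0, 7/19, 1, 3, 4]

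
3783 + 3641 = 7424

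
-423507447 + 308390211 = -115117236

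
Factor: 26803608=2^3 * 3^1 * 13^1 * 85909^1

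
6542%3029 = 484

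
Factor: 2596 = 2^2 * 11^1 * 59^1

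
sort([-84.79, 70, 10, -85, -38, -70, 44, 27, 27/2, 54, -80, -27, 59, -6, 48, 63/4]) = [-85, -84.79, -80, -70, -38, -27, -6, 10, 27/2, 63/4, 27, 44, 48, 54, 59, 70]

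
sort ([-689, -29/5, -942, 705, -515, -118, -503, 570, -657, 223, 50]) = [-942, -689, -657, -515, -503, -118, -29/5, 50, 223, 570, 705]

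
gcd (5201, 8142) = 1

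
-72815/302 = -241 - 33/302 ≈ -241.11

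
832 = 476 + 356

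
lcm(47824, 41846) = 334768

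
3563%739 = 607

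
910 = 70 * 13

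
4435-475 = 3960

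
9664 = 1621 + 8043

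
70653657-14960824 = 55692833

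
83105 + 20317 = 103422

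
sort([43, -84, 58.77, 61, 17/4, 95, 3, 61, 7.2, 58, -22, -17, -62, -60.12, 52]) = [-84, -62, -60.12, -22, -17, 3, 17/4, 7.2, 43, 52, 58, 58.77, 61, 61, 95]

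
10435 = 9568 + 867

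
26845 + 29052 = 55897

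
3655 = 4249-594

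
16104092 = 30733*524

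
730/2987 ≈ 0.244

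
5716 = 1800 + 3916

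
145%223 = 145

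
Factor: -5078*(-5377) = 2^1*19^1*283^1*2539^1 = 27304406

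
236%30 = 26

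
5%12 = 5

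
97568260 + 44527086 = 142095346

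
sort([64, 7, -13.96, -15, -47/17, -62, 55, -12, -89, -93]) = [-93, -89, -62, -15, -13.96, -12, -47/17, 7, 55, 64]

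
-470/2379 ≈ -0.198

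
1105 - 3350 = -2245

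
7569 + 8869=16438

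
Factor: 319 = 11^1 * 29^1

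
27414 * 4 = 109656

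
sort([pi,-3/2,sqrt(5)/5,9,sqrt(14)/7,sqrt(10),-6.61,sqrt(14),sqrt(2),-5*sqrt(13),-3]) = [-5*sqrt(13),-6.61,-3,-3/2,sqrt(5)/5,sqrt(14)/7,sqrt(2),pi,sqrt(10),sqrt(14),9]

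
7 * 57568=402976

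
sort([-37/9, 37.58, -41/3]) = [-41/3, -37/9, 37.58]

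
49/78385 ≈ 0.000625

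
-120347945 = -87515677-32832268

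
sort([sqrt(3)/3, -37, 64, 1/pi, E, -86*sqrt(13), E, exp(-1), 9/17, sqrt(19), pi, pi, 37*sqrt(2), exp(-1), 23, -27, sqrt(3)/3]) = [-86*sqrt(13), -37, -27, 1/pi, exp(-1), exp(-1), 9/17, sqrt(3)/3, sqrt(3)/3, E, E, pi, pi, sqrt(19), 23, 37*sqrt(2), 64]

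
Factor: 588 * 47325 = 2^2 * 3^2 * 5^2 * 7^2 * 631^1 = 27827100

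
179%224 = 179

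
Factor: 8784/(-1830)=-1*2^3*3^1*5^(-1)=-24/5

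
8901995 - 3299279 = 5602716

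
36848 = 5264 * 7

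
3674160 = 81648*45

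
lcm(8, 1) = 8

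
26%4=2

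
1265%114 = 11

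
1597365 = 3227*495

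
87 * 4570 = 397590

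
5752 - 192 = 5560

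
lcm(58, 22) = 638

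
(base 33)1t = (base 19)35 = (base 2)111110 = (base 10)62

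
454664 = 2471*184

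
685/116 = 5 + 105/116 ≈ 5.91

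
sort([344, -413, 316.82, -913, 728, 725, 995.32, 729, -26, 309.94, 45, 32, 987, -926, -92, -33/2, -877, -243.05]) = [-926, -913, -877, -413, -243.05, -92, -26, -33/2, 32, 45, 309.94, 316.82, 344, 725, 728, 729, 987, 995.32]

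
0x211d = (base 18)182h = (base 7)33500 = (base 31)8pe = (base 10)8477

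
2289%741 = 66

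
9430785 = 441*21385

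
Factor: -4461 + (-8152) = -1*12613^1 = -12613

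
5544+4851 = 10395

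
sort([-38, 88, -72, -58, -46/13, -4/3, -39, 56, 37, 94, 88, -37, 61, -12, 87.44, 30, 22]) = [-72, -58, -39, -38, -37, -12, -46/13, -4/3, 22, 30, 37, 56, 61, 87.44, 88, 88, 94]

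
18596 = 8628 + 9968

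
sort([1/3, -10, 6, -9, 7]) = [-10, -9, 1/3, 6, 7]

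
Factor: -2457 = -1*3^3*7^1*13^1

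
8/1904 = 1/238 ≈ 0.00420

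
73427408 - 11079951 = 62347457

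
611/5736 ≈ 0.107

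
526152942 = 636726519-110573577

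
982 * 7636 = 7498552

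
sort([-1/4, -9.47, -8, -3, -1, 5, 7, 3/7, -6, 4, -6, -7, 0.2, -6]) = [-9.47, -8, -7, -6, -6, -6, -3, -1, -1/4, 0.2, 3/7, 4, 5, 7]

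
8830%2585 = 1075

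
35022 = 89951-54929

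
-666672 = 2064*(-323)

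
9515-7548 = 1967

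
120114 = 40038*3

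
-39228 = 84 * (-467)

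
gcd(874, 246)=2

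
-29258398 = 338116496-367374894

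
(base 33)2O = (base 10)90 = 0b1011010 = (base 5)330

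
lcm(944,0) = 0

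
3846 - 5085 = -1239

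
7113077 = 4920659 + 2192418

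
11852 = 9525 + 2327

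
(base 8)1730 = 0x3d8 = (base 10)984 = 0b1111011000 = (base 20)294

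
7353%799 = 162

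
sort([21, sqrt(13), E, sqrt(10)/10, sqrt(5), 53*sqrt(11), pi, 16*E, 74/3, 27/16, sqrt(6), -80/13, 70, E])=[-80/13, sqrt(10)/10, 27/16, sqrt(5), sqrt(6), E, E, pi, sqrt(13), 21, 74/3, 16*E, 70, 53*sqrt(11)]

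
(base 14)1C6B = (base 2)1010001000111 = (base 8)12107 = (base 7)21064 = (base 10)5191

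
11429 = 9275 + 2154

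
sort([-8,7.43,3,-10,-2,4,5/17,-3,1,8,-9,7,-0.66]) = [-10,-9,-8,-3,-2,-0.66,5/17,1,3,4,7,7.43,8]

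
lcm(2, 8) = 8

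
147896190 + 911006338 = 1058902528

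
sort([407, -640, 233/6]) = [-640, 233/6, 407]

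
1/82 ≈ 0.0122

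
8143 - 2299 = 5844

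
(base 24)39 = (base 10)81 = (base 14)5b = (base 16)51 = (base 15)56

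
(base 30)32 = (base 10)92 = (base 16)5c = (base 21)48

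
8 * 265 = 2120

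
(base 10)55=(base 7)106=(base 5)210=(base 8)67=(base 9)61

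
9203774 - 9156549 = 47225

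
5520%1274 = 424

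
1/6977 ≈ 0.000143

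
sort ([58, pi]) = [pi, 58]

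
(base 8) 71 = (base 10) 57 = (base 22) 2d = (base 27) 23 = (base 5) 212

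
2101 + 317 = 2418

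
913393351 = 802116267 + 111277084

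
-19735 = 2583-22318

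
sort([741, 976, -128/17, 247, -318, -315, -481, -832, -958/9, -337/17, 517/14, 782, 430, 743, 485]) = [-832, -481, -318, -315, -958/9, -337/17, -128/17, 517/14, 247, 430, 485, 741, 743, 782, 976]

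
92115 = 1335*69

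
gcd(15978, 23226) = 6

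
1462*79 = 115498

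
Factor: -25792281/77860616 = -1*2^(-3)*3^2*17^1*29^1*43^(-1)*113^(-1)*2003^(-1)*5813^1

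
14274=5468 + 8806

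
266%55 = 46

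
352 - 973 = -621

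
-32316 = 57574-89890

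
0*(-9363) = 0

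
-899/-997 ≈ 0.902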